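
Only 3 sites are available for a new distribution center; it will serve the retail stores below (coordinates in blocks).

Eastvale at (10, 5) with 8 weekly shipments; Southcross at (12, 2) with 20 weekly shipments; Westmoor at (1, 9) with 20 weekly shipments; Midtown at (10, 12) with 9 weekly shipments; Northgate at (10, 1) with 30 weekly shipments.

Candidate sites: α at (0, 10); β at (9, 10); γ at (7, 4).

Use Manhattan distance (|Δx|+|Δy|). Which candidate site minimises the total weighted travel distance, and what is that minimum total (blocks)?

γ, total 671 blocks

Total weighted distance at each candidate:
  α (0, 10): total = 1238
  β (9, 10): total = 775
  γ (7, 4): total = 671
Minimum is at γ with total 671 blocks.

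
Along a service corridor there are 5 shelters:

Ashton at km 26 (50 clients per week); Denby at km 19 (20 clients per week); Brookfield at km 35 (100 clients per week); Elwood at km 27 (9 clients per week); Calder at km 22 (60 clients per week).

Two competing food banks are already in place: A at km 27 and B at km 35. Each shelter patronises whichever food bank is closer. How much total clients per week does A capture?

The indifferent point is the midpoint (27+35)/2 = 31; shelters left of it (closer to A at 27) go to A, those right go to B.
  Denby at 19 (w=20) → A
  Calder at 22 (w=60) → A
  Ashton at 26 (w=50) → A
  Elwood at 27 (w=9) → A
  Brookfield at 35 (w=100) → B
A captures 139; B captures 100.

139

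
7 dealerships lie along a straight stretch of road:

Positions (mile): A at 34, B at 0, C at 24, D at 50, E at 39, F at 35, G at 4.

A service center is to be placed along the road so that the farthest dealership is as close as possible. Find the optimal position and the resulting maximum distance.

The 1-center on a line is the midpoint of the two extreme points: leftmost at 0, rightmost at 50.
Optimal location = (0 + 50)/2 = 25; maximum distance = (50 − 0)/2 = 25.

location 25, max distance 25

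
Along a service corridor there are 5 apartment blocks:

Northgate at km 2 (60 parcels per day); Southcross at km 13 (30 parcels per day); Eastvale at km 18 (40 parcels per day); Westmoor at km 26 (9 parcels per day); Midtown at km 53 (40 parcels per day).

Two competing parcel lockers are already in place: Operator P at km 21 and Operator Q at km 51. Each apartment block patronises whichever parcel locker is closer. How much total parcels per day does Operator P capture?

The indifferent point is the midpoint (21+51)/2 = 36; apartment blocks left of it (closer to Operator P at 21) go to Operator P, those right go to Operator Q.
  Northgate at 2 (w=60) → Operator P
  Southcross at 13 (w=30) → Operator P
  Eastvale at 18 (w=40) → Operator P
  Westmoor at 26 (w=9) → Operator P
  Midtown at 53 (w=40) → Operator Q
Operator P captures 139; Operator Q captures 40.

139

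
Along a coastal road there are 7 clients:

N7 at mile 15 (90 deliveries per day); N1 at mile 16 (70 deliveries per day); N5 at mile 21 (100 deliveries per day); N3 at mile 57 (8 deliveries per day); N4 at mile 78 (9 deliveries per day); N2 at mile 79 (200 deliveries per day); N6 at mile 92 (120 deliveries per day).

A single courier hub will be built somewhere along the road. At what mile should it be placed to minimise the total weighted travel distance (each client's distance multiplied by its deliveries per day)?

x = 79

For a sum of weighted absolute distances on a line, the optimum is the weighted median (not the mean). Total weight W = 597; half-weight = 298.5.
Sort by position and accumulate weight:
  mile 15 (N7, w=90) → cum 90
  mile 16 (N1, w=70) → cum 160
  mile 21 (N5, w=100) → cum 260
  mile 57 (N3, w=8) → cum 268
  mile 78 (N4, w=9) → cum 277
  mile 79 (N2, w=200) → cum 477  ≥ 298.5 → median here
  mile 92 (N6, w=120) → cum 597
Optimal location: mile 79.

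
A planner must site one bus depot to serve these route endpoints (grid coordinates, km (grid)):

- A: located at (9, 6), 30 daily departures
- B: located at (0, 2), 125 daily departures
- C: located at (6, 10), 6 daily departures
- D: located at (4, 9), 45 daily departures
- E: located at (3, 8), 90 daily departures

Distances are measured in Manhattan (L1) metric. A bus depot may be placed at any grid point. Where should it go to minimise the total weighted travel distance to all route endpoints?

Manhattan distance separates: Σwᵢ(|x−xᵢ|+|y−yᵢ|) = Σwᵢ|x−xᵢ| + Σwᵢ|y−yᵢ|, so x and y are optimised independently as 1-D weighted medians.
Total weight W = 296; half = 148.
x-coordinate, sorted with cumulative weight:
  x=0 (B, w=125) cum 125
  x=3 (E, w=90) cum 215  ← median
  x=4 (D, w=45) cum 260
  x=6 (C, w=6) cum 266
  x=9 (A, w=30) cum 296
⇒ x* = 3
y-coordinate, sorted with cumulative weight:
  y=2 (B, w=125) cum 125
  y=6 (A, w=30) cum 155  ← median
  y=8 (E, w=90) cum 245
  y=9 (D, w=45) cum 290
  y=10 (C, w=6) cum 296
⇒ y* = 6

(3, 6)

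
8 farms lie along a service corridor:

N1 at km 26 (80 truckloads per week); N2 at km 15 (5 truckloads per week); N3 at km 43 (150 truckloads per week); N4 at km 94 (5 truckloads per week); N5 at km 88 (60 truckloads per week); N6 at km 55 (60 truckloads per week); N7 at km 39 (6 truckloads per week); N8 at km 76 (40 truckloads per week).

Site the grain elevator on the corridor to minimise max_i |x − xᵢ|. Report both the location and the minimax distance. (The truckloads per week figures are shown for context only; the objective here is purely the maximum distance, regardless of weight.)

The 1-center on a line is the midpoint of the two extreme points: leftmost at 15, rightmost at 94.
Optimal location = (15 + 94)/2 = 54.5; maximum distance = (94 − 15)/2 = 39.5.

location 54.5, max distance 39.5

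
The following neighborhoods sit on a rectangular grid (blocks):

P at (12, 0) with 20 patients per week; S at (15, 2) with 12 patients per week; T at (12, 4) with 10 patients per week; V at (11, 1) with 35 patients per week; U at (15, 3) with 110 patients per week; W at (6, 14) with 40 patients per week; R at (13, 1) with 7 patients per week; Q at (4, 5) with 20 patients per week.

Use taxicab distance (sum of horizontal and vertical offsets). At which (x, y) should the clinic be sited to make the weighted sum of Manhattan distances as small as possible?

Manhattan distance separates: Σwᵢ(|x−xᵢ|+|y−yᵢ|) = Σwᵢ|x−xᵢ| + Σwᵢ|y−yᵢ|, so x and y are optimised independently as 1-D weighted medians.
Total weight W = 254; half = 127.
x-coordinate, sorted with cumulative weight:
  x=4 (Q, w=20) cum 20
  x=6 (W, w=40) cum 60
  x=11 (V, w=35) cum 95
  x=12 (P, w=20) cum 115
  x=12 (T, w=10) cum 125
  x=13 (R, w=7) cum 132  ← median
  x=15 (S, w=12) cum 144
  x=15 (U, w=110) cum 254
⇒ x* = 13
y-coordinate, sorted with cumulative weight:
  y=0 (P, w=20) cum 20
  y=1 (V, w=35) cum 55
  y=1 (R, w=7) cum 62
  y=2 (S, w=12) cum 74
  y=3 (U, w=110) cum 184  ← median
  y=4 (T, w=10) cum 194
  y=5 (Q, w=20) cum 214
  y=14 (W, w=40) cum 254
⇒ y* = 3

(13, 3)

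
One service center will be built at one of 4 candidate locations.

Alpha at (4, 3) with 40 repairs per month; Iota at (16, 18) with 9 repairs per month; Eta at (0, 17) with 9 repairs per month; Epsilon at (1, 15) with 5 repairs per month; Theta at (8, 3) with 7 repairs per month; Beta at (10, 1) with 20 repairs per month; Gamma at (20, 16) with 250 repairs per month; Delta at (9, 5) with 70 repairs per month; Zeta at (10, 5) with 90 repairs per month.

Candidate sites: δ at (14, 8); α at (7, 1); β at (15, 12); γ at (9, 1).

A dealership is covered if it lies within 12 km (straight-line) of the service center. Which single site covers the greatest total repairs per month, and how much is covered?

Coverage radius r = 12 km; a point is covered iff (Δx)²+(Δy)² ≤ 12² = 144.
  δ (14, 8): covers {Alpha, Iota, Theta, Beta, Gamma, Delta, Zeta} → 486
  α (7, 1): covers {Alpha, Theta, Beta, Delta, Zeta} → 227
  β (15, 12): covers {Iota, Theta, Gamma, Delta, Zeta} → 426
  γ (9, 1): covers {Alpha, Theta, Beta, Delta, Zeta} → 227
Maximum coverage at δ: 486 repairs per month.

δ, covering 486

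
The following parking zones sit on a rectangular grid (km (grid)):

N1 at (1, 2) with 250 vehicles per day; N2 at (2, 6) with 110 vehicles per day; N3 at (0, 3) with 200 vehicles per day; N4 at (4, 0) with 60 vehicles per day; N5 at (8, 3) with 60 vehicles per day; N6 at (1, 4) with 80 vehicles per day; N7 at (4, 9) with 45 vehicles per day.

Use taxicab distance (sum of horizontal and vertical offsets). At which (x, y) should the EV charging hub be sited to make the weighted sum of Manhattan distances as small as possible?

(1, 3)

Manhattan distance separates: Σwᵢ(|x−xᵢ|+|y−yᵢ|) = Σwᵢ|x−xᵢ| + Σwᵢ|y−yᵢ|, so x and y are optimised independently as 1-D weighted medians.
Total weight W = 805; half = 402.5.
x-coordinate, sorted with cumulative weight:
  x=0 (N3, w=200) cum 200
  x=1 (N1, w=250) cum 450  ← median
  x=1 (N6, w=80) cum 530
  x=2 (N2, w=110) cum 640
  x=4 (N4, w=60) cum 700
  x=4 (N7, w=45) cum 745
  x=8 (N5, w=60) cum 805
⇒ x* = 1
y-coordinate, sorted with cumulative weight:
  y=0 (N4, w=60) cum 60
  y=2 (N1, w=250) cum 310
  y=3 (N3, w=200) cum 510  ← median
  y=3 (N5, w=60) cum 570
  y=4 (N6, w=80) cum 650
  y=6 (N2, w=110) cum 760
  y=9 (N7, w=45) cum 805
⇒ y* = 3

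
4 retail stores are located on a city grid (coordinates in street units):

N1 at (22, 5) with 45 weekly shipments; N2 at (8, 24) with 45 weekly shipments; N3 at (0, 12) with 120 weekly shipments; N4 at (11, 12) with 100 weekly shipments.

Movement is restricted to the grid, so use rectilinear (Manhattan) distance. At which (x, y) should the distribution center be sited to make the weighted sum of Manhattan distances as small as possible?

(8, 12)

Manhattan distance separates: Σwᵢ(|x−xᵢ|+|y−yᵢ|) = Σwᵢ|x−xᵢ| + Σwᵢ|y−yᵢ|, so x and y are optimised independently as 1-D weighted medians.
Total weight W = 310; half = 155.
x-coordinate, sorted with cumulative weight:
  x=0 (N3, w=120) cum 120
  x=8 (N2, w=45) cum 165  ← median
  x=11 (N4, w=100) cum 265
  x=22 (N1, w=45) cum 310
⇒ x* = 8
y-coordinate, sorted with cumulative weight:
  y=5 (N1, w=45) cum 45
  y=12 (N3, w=120) cum 165  ← median
  y=12 (N4, w=100) cum 265
  y=24 (N2, w=45) cum 310
⇒ y* = 12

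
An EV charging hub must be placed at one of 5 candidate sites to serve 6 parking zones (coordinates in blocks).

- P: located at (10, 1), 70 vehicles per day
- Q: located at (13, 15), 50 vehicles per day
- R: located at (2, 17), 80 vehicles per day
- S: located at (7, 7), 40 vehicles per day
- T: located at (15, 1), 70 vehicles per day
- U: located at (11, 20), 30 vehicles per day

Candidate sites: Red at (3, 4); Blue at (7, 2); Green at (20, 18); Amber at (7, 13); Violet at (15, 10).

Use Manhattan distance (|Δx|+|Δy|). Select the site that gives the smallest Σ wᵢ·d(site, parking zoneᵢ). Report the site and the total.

Total weighted distance at each candidate:
  Red (3, 4): total = 4920
  Blue (7, 2): total = 4320
  Green (20, 18): total = 6740
  Amber (7, 13): total = 4140
  Violet (15, 10): total = 4420
Minimum is at Amber with total 4140 blocks.

Amber, total 4140 blocks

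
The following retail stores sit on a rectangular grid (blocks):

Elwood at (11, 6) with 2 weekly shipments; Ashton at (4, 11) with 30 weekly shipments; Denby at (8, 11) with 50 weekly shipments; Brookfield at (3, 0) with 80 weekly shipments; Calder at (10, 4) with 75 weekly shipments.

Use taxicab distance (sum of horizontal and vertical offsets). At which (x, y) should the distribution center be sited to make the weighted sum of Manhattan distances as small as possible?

Manhattan distance separates: Σwᵢ(|x−xᵢ|+|y−yᵢ|) = Σwᵢ|x−xᵢ| + Σwᵢ|y−yᵢ|, so x and y are optimised independently as 1-D weighted medians.
Total weight W = 237; half = 118.5.
x-coordinate, sorted with cumulative weight:
  x=3 (Brookfield, w=80) cum 80
  x=4 (Ashton, w=30) cum 110
  x=8 (Denby, w=50) cum 160  ← median
  x=10 (Calder, w=75) cum 235
  x=11 (Elwood, w=2) cum 237
⇒ x* = 8
y-coordinate, sorted with cumulative weight:
  y=0 (Brookfield, w=80) cum 80
  y=4 (Calder, w=75) cum 155  ← median
  y=6 (Elwood, w=2) cum 157
  y=11 (Ashton, w=30) cum 187
  y=11 (Denby, w=50) cum 237
⇒ y* = 4

(8, 4)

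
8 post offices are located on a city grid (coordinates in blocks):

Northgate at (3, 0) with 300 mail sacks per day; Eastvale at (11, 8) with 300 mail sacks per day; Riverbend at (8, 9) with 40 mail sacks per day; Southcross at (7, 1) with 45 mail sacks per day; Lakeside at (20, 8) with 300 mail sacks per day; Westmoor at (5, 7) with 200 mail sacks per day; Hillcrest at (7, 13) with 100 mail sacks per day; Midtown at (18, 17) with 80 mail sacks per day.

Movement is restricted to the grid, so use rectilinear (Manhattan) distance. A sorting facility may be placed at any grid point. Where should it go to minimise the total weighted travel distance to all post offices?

(8, 8)

Manhattan distance separates: Σwᵢ(|x−xᵢ|+|y−yᵢ|) = Σwᵢ|x−xᵢ| + Σwᵢ|y−yᵢ|, so x and y are optimised independently as 1-D weighted medians.
Total weight W = 1365; half = 682.5.
x-coordinate, sorted with cumulative weight:
  x=3 (Northgate, w=300) cum 300
  x=5 (Westmoor, w=200) cum 500
  x=7 (Southcross, w=45) cum 545
  x=7 (Hillcrest, w=100) cum 645
  x=8 (Riverbend, w=40) cum 685  ← median
  x=11 (Eastvale, w=300) cum 985
  x=18 (Midtown, w=80) cum 1065
  x=20 (Lakeside, w=300) cum 1365
⇒ x* = 8
y-coordinate, sorted with cumulative weight:
  y=0 (Northgate, w=300) cum 300
  y=1 (Southcross, w=45) cum 345
  y=7 (Westmoor, w=200) cum 545
  y=8 (Eastvale, w=300) cum 845  ← median
  y=8 (Lakeside, w=300) cum 1145
  y=9 (Riverbend, w=40) cum 1185
  y=13 (Hillcrest, w=100) cum 1285
  y=17 (Midtown, w=80) cum 1365
⇒ y* = 8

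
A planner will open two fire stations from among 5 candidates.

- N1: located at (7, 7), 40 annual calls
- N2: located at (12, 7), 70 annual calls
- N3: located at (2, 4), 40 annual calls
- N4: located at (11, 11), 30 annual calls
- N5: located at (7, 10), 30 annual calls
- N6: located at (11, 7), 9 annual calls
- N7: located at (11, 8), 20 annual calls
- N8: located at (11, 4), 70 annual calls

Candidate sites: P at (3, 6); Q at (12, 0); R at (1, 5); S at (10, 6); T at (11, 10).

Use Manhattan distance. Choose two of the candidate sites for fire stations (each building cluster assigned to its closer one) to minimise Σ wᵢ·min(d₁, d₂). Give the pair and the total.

Evaluate every pair (each demand assigned to the nearer of the two):
  {R, S}: total = 1128
  {P, S}: total = 1168
  {S, T}: total = 1188
  {P, T}: total = 1237
  {R, T}: total = 1277
  {Q, S}: total = 1448
  {Q, T}: total = 1687
  {P, Q}: total = 2012
  {Q, R}: total = 2182
  {P, R}: total = 2591
Best pair: {R, S} with total 1128.

{R, S}, total 1128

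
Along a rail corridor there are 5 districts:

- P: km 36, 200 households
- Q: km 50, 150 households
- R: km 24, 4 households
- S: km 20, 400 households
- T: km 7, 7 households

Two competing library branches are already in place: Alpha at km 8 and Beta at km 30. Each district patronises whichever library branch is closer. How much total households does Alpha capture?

7

The indifferent point is the midpoint (8+30)/2 = 19; districts left of it (closer to Alpha at 8) go to Alpha, those right go to Beta.
  T at 7 (w=7) → Alpha
  S at 20 (w=400) → Beta
  R at 24 (w=4) → Beta
  P at 36 (w=200) → Beta
  Q at 50 (w=150) → Beta
Alpha captures 7; Beta captures 754.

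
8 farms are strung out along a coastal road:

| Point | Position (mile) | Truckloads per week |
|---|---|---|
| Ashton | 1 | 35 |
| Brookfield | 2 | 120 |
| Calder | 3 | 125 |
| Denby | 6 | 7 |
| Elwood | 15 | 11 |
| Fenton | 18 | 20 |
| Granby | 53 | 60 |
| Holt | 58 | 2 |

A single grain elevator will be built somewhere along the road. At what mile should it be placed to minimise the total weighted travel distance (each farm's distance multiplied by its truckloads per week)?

For a sum of weighted absolute distances on a line, the optimum is the weighted median (not the mean). Total weight W = 380; half-weight = 190.
Sort by position and accumulate weight:
  mile 1 (Ashton, w=35) → cum 35
  mile 2 (Brookfield, w=120) → cum 155
  mile 3 (Calder, w=125) → cum 280  ≥ 190 → median here
  mile 6 (Denby, w=7) → cum 287
  mile 15 (Elwood, w=11) → cum 298
  mile 18 (Fenton, w=20) → cum 318
  mile 53 (Granby, w=60) → cum 378
  mile 58 (Holt, w=2) → cum 380
Optimal location: mile 3.

x = 3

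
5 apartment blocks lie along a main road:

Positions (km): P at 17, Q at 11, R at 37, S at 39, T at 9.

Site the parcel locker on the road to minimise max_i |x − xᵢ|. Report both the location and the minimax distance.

location 24, max distance 15

The 1-center on a line is the midpoint of the two extreme points: leftmost at 9, rightmost at 39.
Optimal location = (9 + 39)/2 = 24; maximum distance = (39 − 9)/2 = 15.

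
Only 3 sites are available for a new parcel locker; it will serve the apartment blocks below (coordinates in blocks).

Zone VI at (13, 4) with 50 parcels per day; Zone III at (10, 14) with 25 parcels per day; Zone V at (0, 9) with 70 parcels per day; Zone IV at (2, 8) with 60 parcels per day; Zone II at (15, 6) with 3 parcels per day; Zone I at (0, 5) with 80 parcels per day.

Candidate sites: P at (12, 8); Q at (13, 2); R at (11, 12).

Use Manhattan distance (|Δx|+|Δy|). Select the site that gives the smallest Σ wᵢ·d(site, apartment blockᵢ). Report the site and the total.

Total weighted distance at each candidate:
  P (12, 8): total = 3175
  Q (13, 2): total = 4193
  R (11, 12): total = 3805
Minimum is at P with total 3175 blocks.

P, total 3175 blocks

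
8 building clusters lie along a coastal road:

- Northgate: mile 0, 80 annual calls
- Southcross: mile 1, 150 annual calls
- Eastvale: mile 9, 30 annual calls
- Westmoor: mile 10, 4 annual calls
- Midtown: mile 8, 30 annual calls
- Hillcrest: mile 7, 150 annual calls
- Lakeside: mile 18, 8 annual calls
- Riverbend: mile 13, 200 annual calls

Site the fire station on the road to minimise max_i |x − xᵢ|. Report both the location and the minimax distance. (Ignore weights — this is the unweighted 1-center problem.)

The 1-center on a line is the midpoint of the two extreme points: leftmost at 0, rightmost at 18.
Optimal location = (0 + 18)/2 = 9; maximum distance = (18 − 0)/2 = 9.

location 9, max distance 9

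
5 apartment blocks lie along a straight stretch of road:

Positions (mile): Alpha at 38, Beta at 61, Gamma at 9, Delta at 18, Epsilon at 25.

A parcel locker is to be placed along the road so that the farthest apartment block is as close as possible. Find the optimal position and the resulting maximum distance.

location 35, max distance 26

The 1-center on a line is the midpoint of the two extreme points: leftmost at 9, rightmost at 61.
Optimal location = (9 + 61)/2 = 35; maximum distance = (61 − 9)/2 = 26.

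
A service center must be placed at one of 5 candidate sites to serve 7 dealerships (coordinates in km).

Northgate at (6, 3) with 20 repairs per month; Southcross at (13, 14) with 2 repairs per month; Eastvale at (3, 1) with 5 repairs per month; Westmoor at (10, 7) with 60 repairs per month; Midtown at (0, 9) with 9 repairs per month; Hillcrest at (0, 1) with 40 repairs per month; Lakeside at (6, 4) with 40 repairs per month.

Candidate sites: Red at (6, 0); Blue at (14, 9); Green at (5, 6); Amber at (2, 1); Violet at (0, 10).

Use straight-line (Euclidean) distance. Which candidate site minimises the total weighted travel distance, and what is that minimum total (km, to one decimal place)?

Total weighted distance at each candidate:
  Red (6, 0): total = 1091.5
  Blue (14, 9): total = 1694.9
  Green (5, 6): total = 843.5
  Amber (2, 1): total = 1082.7
  Violet (0, 10): total = 1593.9
Minimum is at Green with total 843.5 km.

Green, total 843.5 km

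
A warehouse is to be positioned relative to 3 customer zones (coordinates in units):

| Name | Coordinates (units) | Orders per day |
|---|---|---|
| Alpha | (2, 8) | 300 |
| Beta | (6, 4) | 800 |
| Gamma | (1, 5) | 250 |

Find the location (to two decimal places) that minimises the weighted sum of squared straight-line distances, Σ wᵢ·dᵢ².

The minimiser of Σwᵢ‖p−pᵢ‖² is the weighted centroid p* = (Σwᵢpᵢ)/(Σwᵢ).
Σwᵢ = 1350.
Σwᵢxᵢ = 300·2 + 800·6 + 250·1 = 5650.
Σwᵢyᵢ = 300·8 + 800·4 + 250·5 = 6850.
x* = 5650/1350 = 4.19, y* = 6850/1350 = 5.07.

(4.19, 5.07)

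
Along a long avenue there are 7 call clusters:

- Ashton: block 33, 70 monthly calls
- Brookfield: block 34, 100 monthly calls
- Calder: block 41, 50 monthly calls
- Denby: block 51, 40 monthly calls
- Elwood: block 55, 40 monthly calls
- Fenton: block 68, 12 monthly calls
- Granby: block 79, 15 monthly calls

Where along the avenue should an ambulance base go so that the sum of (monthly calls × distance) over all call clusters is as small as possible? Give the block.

For a sum of weighted absolute distances on a line, the optimum is the weighted median (not the mean). Total weight W = 327; half-weight = 163.5.
Sort by position and accumulate weight:
  block 33 (Ashton, w=70) → cum 70
  block 34 (Brookfield, w=100) → cum 170  ≥ 163.5 → median here
  block 41 (Calder, w=50) → cum 220
  block 51 (Denby, w=40) → cum 260
  block 55 (Elwood, w=40) → cum 300
  block 68 (Fenton, w=12) → cum 312
  block 79 (Granby, w=15) → cum 327
Optimal location: block 34.

x = 34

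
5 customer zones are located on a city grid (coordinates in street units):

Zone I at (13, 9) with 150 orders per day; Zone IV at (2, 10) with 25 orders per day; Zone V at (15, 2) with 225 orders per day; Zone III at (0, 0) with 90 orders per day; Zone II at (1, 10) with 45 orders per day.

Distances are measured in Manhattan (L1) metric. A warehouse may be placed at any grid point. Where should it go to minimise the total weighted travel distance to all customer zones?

(13, 2)

Manhattan distance separates: Σwᵢ(|x−xᵢ|+|y−yᵢ|) = Σwᵢ|x−xᵢ| + Σwᵢ|y−yᵢ|, so x and y are optimised independently as 1-D weighted medians.
Total weight W = 535; half = 267.5.
x-coordinate, sorted with cumulative weight:
  x=0 (Zone III, w=90) cum 90
  x=1 (Zone II, w=45) cum 135
  x=2 (Zone IV, w=25) cum 160
  x=13 (Zone I, w=150) cum 310  ← median
  x=15 (Zone V, w=225) cum 535
⇒ x* = 13
y-coordinate, sorted with cumulative weight:
  y=0 (Zone III, w=90) cum 90
  y=2 (Zone V, w=225) cum 315  ← median
  y=9 (Zone I, w=150) cum 465
  y=10 (Zone IV, w=25) cum 490
  y=10 (Zone II, w=45) cum 535
⇒ y* = 2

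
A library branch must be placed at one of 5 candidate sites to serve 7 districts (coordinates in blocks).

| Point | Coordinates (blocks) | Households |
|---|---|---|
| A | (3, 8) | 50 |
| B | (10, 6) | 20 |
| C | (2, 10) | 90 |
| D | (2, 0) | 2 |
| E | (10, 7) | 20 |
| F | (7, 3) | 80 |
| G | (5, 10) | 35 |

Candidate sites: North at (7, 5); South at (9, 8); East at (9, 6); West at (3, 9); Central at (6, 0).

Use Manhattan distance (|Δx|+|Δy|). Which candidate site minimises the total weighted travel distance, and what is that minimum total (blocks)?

Total weighted distance at each candidate:
  North (7, 5): total = 1855
  South (9, 8): total = 2010
  East (9, 6): total = 2156
  West (3, 9): total = 1535
  Central (6, 0): total = 2943
Minimum is at West with total 1535 blocks.

West, total 1535 blocks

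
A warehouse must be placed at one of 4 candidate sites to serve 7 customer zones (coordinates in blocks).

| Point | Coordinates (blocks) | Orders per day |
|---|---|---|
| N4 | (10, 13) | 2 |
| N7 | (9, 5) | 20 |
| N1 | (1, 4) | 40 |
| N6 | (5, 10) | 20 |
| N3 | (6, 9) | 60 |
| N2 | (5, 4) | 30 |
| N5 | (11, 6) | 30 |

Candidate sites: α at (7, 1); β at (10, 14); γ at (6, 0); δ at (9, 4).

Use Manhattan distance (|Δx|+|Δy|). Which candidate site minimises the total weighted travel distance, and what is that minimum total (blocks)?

Total weighted distance at each candidate:
  α (7, 1): total = 1690
  β (10, 14): total = 2402
  γ (6, 0): total = 1794
  δ (9, 4): total = 1280
Minimum is at δ with total 1280 blocks.

δ, total 1280 blocks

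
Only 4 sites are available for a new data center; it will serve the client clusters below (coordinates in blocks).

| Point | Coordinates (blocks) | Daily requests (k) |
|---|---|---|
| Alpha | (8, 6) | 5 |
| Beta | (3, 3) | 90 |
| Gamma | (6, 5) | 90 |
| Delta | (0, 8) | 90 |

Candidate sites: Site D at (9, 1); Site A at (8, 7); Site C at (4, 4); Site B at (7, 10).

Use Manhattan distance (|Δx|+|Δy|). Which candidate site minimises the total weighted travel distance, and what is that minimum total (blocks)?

Site C, total 1200 blocks

Total weighted distance at each candidate:
  Site D (9, 1): total = 2820
  Site A (8, 7): total = 1985
  Site C (4, 4): total = 1200
  Site B (7, 10): total = 2365
Minimum is at Site C with total 1200 blocks.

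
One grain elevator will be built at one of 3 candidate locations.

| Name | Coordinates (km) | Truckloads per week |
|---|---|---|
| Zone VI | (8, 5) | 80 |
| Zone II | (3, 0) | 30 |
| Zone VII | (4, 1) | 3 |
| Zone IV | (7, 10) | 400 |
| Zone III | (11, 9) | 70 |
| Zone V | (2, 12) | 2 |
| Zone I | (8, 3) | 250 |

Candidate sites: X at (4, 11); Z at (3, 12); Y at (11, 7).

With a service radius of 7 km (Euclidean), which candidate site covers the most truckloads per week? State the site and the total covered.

Y, covering 800

Coverage radius r = 7 km; a point is covered iff (Δx)²+(Δy)² ≤ 7² = 49.
  X (4, 11): covers {Zone IV, Zone V} → 402
  Z (3, 12): covers {Zone IV, Zone V} → 402
  Y (11, 7): covers {Zone VI, Zone IV, Zone III, Zone I} → 800
Maximum coverage at Y: 800 truckloads per week.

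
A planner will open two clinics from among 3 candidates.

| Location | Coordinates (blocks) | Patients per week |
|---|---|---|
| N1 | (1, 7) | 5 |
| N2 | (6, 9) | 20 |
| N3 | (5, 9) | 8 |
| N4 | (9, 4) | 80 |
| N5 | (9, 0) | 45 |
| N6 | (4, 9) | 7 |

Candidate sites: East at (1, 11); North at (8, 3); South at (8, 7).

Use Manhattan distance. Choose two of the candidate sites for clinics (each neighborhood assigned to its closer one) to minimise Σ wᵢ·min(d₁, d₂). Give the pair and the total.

Evaluate every pair (each demand assigned to the nearer of the two):
  {North, South}: total = 537
  {East, North}: total = 583
  {East, South}: total = 855
Best pair: {North, South} with total 537.

{North, South}, total 537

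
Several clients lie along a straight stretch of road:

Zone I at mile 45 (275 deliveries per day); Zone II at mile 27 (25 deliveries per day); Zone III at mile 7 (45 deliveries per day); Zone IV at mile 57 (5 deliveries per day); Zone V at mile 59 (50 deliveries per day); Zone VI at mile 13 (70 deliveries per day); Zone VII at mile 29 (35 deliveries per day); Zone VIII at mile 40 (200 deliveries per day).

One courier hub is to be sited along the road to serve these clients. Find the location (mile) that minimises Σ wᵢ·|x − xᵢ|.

x = 40

For a sum of weighted absolute distances on a line, the optimum is the weighted median (not the mean). Total weight W = 705; half-weight = 352.5.
Sort by position and accumulate weight:
  mile 7 (Zone III, w=45) → cum 45
  mile 13 (Zone VI, w=70) → cum 115
  mile 27 (Zone II, w=25) → cum 140
  mile 29 (Zone VII, w=35) → cum 175
  mile 40 (Zone VIII, w=200) → cum 375  ≥ 352.5 → median here
  mile 45 (Zone I, w=275) → cum 650
  mile 57 (Zone IV, w=5) → cum 655
  mile 59 (Zone V, w=50) → cum 705
Optimal location: mile 40.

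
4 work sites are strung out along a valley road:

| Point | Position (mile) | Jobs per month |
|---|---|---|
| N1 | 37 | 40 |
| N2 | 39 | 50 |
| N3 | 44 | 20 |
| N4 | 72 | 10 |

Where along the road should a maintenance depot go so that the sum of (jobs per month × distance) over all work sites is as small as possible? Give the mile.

For a sum of weighted absolute distances on a line, the optimum is the weighted median (not the mean). Total weight W = 120; half-weight = 60.
Sort by position and accumulate weight:
  mile 37 (N1, w=40) → cum 40
  mile 39 (N2, w=50) → cum 90  ≥ 60 → median here
  mile 44 (N3, w=20) → cum 110
  mile 72 (N4, w=10) → cum 120
Optimal location: mile 39.

x = 39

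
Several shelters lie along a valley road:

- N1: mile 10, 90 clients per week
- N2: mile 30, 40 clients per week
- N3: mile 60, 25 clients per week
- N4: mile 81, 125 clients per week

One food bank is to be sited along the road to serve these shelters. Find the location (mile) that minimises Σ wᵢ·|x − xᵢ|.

For a sum of weighted absolute distances on a line, the optimum is the weighted median (not the mean). Total weight W = 280; half-weight = 140.
Sort by position and accumulate weight:
  mile 10 (N1, w=90) → cum 90
  mile 30 (N2, w=40) → cum 130
  mile 60 (N3, w=25) → cum 155  ≥ 140 → median here
  mile 81 (N4, w=125) → cum 280
Optimal location: mile 60.

x = 60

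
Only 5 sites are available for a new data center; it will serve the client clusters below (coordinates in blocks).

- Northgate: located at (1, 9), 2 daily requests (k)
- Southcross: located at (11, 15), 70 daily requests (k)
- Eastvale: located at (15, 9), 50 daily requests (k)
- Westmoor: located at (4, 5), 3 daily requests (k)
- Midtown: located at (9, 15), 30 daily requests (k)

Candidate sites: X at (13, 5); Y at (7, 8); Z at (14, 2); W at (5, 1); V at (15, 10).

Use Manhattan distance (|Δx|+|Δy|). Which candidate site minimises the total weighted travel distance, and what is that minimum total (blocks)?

Total weighted distance at each candidate:
  X (13, 5): total = 1619
  Y (7, 8): total = 1522
  Z (14, 2): total = 2139
  W (5, 1): total = 2879
  V (15, 10): total = 1088
Minimum is at V with total 1088 blocks.

V, total 1088 blocks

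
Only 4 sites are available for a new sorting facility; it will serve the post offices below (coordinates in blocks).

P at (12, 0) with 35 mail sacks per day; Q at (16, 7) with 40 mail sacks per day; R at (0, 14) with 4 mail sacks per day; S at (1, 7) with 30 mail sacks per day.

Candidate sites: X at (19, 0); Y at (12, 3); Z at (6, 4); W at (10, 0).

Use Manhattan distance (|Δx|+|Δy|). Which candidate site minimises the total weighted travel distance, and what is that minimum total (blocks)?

Total weighted distance at each candidate:
  X (19, 0): total = 1527
  Y (12, 3): total = 967
  Z (6, 4): total = 1174
  W (10, 0): total = 1166
Minimum is at Y with total 967 blocks.

Y, total 967 blocks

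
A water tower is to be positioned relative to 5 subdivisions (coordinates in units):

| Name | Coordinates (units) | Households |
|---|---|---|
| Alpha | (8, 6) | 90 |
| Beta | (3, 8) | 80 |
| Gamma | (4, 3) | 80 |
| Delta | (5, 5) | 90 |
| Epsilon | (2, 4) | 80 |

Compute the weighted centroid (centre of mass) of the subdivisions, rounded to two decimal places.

The minimiser of Σwᵢ‖p−pᵢ‖² is the weighted centroid p* = (Σwᵢpᵢ)/(Σwᵢ).
Σwᵢ = 420.
Σwᵢxᵢ = 90·8 + 80·3 + 80·4 + 90·5 + 80·2 = 1890.
Σwᵢyᵢ = 90·6 + 80·8 + 80·3 + 90·5 + 80·4 = 2190.
x* = 1890/420 = 4.50, y* = 2190/420 = 5.21.

(4.50, 5.21)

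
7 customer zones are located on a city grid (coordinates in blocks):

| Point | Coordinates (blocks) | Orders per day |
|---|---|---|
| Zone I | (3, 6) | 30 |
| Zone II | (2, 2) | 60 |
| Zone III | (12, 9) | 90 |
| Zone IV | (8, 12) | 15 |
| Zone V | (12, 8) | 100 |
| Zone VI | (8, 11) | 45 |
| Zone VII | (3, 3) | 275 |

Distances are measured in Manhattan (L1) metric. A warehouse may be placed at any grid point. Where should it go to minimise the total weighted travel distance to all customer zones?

Manhattan distance separates: Σwᵢ(|x−xᵢ|+|y−yᵢ|) = Σwᵢ|x−xᵢ| + Σwᵢ|y−yᵢ|, so x and y are optimised independently as 1-D weighted medians.
Total weight W = 615; half = 307.5.
x-coordinate, sorted with cumulative weight:
  x=2 (Zone II, w=60) cum 60
  x=3 (Zone I, w=30) cum 90
  x=3 (Zone VII, w=275) cum 365  ← median
  x=8 (Zone IV, w=15) cum 380
  x=8 (Zone VI, w=45) cum 425
  x=12 (Zone III, w=90) cum 515
  x=12 (Zone V, w=100) cum 615
⇒ x* = 3
y-coordinate, sorted with cumulative weight:
  y=2 (Zone II, w=60) cum 60
  y=3 (Zone VII, w=275) cum 335  ← median
  y=6 (Zone I, w=30) cum 365
  y=8 (Zone V, w=100) cum 465
  y=9 (Zone III, w=90) cum 555
  y=11 (Zone VI, w=45) cum 600
  y=12 (Zone IV, w=15) cum 615
⇒ y* = 3

(3, 3)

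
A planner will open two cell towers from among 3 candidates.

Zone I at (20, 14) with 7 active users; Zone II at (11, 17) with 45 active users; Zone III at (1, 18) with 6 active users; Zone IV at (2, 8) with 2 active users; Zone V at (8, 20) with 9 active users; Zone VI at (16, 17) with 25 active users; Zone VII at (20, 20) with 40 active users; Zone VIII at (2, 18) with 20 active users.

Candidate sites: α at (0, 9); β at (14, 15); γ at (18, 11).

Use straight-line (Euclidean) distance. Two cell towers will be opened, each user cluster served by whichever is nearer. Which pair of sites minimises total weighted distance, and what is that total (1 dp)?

Evaluate every pair (each demand assigned to the nearer of the two):
  {α, β}: total = 901.4
  {β, γ}: total = 996.1
  {α, γ}: total = 1331.3
Best pair: {α, β} with total 901.4.

{α, β}, total 901.4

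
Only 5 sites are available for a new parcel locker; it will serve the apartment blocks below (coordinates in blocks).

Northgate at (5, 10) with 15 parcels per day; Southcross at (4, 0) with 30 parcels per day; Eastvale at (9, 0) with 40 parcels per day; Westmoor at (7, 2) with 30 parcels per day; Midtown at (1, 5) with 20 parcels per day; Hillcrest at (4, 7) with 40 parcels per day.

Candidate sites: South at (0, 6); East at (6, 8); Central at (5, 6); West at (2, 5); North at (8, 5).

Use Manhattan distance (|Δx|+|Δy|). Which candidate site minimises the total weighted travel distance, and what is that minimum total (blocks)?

Total weighted distance at each candidate:
  South (0, 6): total = 1605
  East (6, 8): total = 1275
  Central (5, 6): total = 1030
  West (2, 5): total = 1230
  North (8, 5): total = 1130
Minimum is at Central with total 1030 blocks.

Central, total 1030 blocks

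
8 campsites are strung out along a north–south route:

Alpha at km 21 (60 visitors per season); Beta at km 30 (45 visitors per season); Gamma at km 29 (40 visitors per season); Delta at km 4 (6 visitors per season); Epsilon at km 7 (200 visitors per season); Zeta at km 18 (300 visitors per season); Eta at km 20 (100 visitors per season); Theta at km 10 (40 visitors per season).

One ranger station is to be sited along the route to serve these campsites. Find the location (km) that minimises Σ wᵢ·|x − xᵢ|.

x = 18

For a sum of weighted absolute distances on a line, the optimum is the weighted median (not the mean). Total weight W = 791; half-weight = 395.5.
Sort by position and accumulate weight:
  km 4 (Delta, w=6) → cum 6
  km 7 (Epsilon, w=200) → cum 206
  km 10 (Theta, w=40) → cum 246
  km 18 (Zeta, w=300) → cum 546  ≥ 395.5 → median here
  km 20 (Eta, w=100) → cum 646
  km 21 (Alpha, w=60) → cum 706
  km 29 (Gamma, w=40) → cum 746
  km 30 (Beta, w=45) → cum 791
Optimal location: km 18.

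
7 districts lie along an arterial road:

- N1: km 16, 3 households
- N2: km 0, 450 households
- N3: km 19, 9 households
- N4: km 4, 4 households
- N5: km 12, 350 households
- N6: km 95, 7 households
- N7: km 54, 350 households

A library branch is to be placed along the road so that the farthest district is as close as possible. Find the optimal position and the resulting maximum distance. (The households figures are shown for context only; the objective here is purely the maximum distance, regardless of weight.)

The 1-center on a line is the midpoint of the two extreme points: leftmost at 0, rightmost at 95.
Optimal location = (0 + 95)/2 = 47.5; maximum distance = (95 − 0)/2 = 47.5.

location 47.5, max distance 47.5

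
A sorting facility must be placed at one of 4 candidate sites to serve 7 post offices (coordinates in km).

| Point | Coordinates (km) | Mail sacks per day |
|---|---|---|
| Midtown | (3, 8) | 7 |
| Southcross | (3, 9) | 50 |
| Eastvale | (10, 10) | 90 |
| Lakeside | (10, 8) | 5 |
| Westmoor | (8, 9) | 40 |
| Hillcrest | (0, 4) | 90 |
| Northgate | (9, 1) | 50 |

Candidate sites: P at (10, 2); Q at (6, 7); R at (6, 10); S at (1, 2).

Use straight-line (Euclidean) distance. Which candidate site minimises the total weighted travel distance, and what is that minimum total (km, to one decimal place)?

Total weighted distance at each candidate:
  P (10, 2): total = 2589.3
  Q (6, 7): total = 1725.3
  R (6, 10): total = 1893.2
  S (1, 2): total = 2546.4
Minimum is at Q with total 1725.3 km.

Q, total 1725.3 km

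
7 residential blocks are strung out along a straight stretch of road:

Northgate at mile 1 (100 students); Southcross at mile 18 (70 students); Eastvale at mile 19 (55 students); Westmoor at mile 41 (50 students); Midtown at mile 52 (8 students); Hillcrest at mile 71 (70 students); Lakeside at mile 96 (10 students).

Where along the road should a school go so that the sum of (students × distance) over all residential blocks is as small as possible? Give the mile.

x = 19

For a sum of weighted absolute distances on a line, the optimum is the weighted median (not the mean). Total weight W = 363; half-weight = 181.5.
Sort by position and accumulate weight:
  mile 1 (Northgate, w=100) → cum 100
  mile 18 (Southcross, w=70) → cum 170
  mile 19 (Eastvale, w=55) → cum 225  ≥ 181.5 → median here
  mile 41 (Westmoor, w=50) → cum 275
  mile 52 (Midtown, w=8) → cum 283
  mile 71 (Hillcrest, w=70) → cum 353
  mile 96 (Lakeside, w=10) → cum 363
Optimal location: mile 19.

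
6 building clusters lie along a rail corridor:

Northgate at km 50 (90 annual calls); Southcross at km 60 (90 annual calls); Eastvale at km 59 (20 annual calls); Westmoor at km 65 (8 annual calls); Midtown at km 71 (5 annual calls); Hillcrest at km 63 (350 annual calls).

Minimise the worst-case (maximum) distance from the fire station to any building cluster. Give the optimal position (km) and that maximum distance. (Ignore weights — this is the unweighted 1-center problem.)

The 1-center on a line is the midpoint of the two extreme points: leftmost at 50, rightmost at 71.
Optimal location = (50 + 71)/2 = 60.5; maximum distance = (71 − 50)/2 = 10.5.

location 60.5, max distance 10.5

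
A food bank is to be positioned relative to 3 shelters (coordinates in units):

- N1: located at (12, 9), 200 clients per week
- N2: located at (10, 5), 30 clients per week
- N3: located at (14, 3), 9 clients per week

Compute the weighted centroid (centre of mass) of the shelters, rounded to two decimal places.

The minimiser of Σwᵢ‖p−pᵢ‖² is the weighted centroid p* = (Σwᵢpᵢ)/(Σwᵢ).
Σwᵢ = 239.
Σwᵢxᵢ = 200·12 + 30·10 + 9·14 = 2826.
Σwᵢyᵢ = 200·9 + 30·5 + 9·3 = 1977.
x* = 2826/239 = 11.82, y* = 1977/239 = 8.27.

(11.82, 8.27)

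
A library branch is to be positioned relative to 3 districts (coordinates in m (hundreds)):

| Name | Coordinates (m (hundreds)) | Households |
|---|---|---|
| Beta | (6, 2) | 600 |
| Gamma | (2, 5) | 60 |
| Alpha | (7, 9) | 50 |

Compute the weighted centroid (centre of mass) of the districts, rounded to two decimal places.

The minimiser of Σwᵢ‖p−pᵢ‖² is the weighted centroid p* = (Σwᵢpᵢ)/(Σwᵢ).
Σwᵢ = 710.
Σwᵢxᵢ = 600·6 + 60·2 + 50·7 = 4070.
Σwᵢyᵢ = 600·2 + 60·5 + 50·9 = 1950.
x* = 4070/710 = 5.73, y* = 1950/710 = 2.75.

(5.73, 2.75)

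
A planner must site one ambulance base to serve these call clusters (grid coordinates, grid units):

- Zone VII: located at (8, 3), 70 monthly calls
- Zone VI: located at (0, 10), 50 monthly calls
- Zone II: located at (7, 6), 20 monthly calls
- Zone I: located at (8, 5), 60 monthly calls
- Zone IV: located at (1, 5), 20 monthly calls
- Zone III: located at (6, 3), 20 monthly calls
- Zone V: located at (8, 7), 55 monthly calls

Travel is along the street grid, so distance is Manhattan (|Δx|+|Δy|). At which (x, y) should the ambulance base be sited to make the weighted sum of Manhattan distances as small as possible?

(8, 5)

Manhattan distance separates: Σwᵢ(|x−xᵢ|+|y−yᵢ|) = Σwᵢ|x−xᵢ| + Σwᵢ|y−yᵢ|, so x and y are optimised independently as 1-D weighted medians.
Total weight W = 295; half = 147.5.
x-coordinate, sorted with cumulative weight:
  x=0 (Zone VI, w=50) cum 50
  x=1 (Zone IV, w=20) cum 70
  x=6 (Zone III, w=20) cum 90
  x=7 (Zone II, w=20) cum 110
  x=8 (Zone VII, w=70) cum 180  ← median
  x=8 (Zone I, w=60) cum 240
  x=8 (Zone V, w=55) cum 295
⇒ x* = 8
y-coordinate, sorted with cumulative weight:
  y=3 (Zone VII, w=70) cum 70
  y=3 (Zone III, w=20) cum 90
  y=5 (Zone I, w=60) cum 150  ← median
  y=5 (Zone IV, w=20) cum 170
  y=6 (Zone II, w=20) cum 190
  y=7 (Zone V, w=55) cum 245
  y=10 (Zone VI, w=50) cum 295
⇒ y* = 5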